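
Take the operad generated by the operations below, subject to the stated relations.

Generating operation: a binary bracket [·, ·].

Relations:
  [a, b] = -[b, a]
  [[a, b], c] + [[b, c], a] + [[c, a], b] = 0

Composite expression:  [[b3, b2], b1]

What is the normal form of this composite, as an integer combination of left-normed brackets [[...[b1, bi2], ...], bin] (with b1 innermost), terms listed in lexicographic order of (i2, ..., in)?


[[b1, b2], b3] - [[b1, b3], b2]

Skip Jacobi rewriting: expand, keep b1-initial words, read off terms.
Composite bracket: [[b3, b2], b1]
Each bracket splits as ab - ba, giving 4 signed words (2^2 = 4).
The b1-initial words carry the normal form:
  word b1b2b3 has sign +1, contributing +[[b1, b2], b3]
  word b1b3b2 has sign -1, contributing -[[b1, b3], b2]


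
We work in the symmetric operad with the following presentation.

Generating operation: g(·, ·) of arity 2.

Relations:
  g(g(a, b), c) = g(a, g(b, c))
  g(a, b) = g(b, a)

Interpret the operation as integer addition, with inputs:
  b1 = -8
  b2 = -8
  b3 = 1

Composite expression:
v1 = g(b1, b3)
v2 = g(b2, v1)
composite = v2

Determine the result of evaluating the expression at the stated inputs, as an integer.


-15


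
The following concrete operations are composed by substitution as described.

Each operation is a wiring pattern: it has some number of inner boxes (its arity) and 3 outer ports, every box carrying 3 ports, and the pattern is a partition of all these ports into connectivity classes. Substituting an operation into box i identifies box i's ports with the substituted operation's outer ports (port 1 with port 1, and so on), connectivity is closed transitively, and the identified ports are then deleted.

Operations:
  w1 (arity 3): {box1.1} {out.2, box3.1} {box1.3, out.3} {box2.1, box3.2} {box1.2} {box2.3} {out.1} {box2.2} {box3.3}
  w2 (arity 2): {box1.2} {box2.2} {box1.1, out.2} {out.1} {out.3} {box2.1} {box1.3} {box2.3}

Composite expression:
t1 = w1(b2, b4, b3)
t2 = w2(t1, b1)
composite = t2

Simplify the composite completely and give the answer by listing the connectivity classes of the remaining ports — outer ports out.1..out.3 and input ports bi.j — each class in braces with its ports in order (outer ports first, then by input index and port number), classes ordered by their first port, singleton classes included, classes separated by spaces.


{out.1} {out.2} {out.3} {b1.1} {b1.2} {b1.3} {b2.1} {b2.2} {b2.3} {b3.1} {b3.2, b4.1} {b3.3} {b4.2} {b4.3}

Two ports join when wires chain via w2-identified ports.
composing w1 on (b2, b4, b3), with out.j its own outer ports: {out.1} {out.2, b3.1} {out.3, b2.3} {b2.1} {b2.2} {b3.2, b4.1} {b3.3} {b4.2} {b4.3}
composing w2 on (b2, b4, b3, b1), with out.j its own outer ports: {out.1} {out.2} {out.3} {b1.1} {b1.2} {b1.3} {b2.1} {b2.2} {b2.3} {b3.1} {b3.2, b4.1} {b3.3} {b4.2} {b4.3}


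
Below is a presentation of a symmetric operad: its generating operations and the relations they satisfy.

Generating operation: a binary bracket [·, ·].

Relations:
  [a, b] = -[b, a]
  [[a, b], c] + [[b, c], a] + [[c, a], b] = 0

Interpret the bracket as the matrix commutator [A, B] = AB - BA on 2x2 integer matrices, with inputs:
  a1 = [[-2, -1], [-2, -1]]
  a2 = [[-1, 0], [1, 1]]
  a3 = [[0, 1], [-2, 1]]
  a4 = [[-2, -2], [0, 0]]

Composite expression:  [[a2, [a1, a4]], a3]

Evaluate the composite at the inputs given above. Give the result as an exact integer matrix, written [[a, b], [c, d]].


[a1, a4] = [[-4, 0], [4, 4]]
[a2, [a1, a4]] = [[0, 0], [0, 0]]
[[a2, [a1, a4]], a3] = [[0, 0], [0, 0]]

[[0, 0], [0, 0]]


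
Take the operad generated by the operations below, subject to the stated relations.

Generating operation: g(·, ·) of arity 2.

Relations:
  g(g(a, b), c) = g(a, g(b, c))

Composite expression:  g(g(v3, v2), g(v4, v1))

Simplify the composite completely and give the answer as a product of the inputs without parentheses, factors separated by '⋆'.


v3 ⋆ v2 ⋆ v4 ⋆ v1

Key point: g is associative — brackets drop, the v-order remains.
g(v3, v2) collapses to v3 ⋆ v2
g(v4, v1) collapses to v4 ⋆ v1
g(g(v3, v2), g(v4, v1)) collapses to v3 ⋆ v2 ⋆ v4 ⋆ v1


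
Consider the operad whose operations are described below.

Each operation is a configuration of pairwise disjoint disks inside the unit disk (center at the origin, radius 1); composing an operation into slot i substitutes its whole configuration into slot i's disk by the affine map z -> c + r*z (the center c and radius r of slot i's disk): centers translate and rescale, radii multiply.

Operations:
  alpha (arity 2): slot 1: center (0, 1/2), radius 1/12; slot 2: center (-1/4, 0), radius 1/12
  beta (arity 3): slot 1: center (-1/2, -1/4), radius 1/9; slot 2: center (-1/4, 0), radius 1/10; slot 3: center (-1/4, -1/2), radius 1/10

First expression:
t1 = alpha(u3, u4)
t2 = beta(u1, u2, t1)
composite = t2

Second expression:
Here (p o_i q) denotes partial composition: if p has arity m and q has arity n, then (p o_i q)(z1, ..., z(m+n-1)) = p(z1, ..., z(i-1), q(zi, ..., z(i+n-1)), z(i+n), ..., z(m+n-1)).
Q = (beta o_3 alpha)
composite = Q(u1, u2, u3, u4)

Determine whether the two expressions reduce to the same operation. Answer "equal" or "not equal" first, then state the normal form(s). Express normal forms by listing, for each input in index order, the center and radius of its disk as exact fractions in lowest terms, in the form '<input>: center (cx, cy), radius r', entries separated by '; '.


equal: each reduces to u1: center (-1/2, -1/4), radius 1/9; u2: center (-1/4, 0), radius 1/10; u3: center (-1/4, -9/20), radius 1/120; u4: center (-11/40, -1/2), radius 1/120

Reducing the first expression gives u1: center (-1/2, -1/4), radius 1/9; u2: center (-1/4, 0), radius 1/10; u3: center (-1/4, -9/20), radius 1/120; u4: center (-11/40, -1/2), radius 1/120
Reducing the second expression gives u1: center (-1/2, -1/4), radius 1/9; u2: center (-1/4, 0), radius 1/10; u3: center (-1/4, -9/20), radius 1/120; u4: center (-11/40, -1/2), radius 1/120
Identical normal forms: equal.


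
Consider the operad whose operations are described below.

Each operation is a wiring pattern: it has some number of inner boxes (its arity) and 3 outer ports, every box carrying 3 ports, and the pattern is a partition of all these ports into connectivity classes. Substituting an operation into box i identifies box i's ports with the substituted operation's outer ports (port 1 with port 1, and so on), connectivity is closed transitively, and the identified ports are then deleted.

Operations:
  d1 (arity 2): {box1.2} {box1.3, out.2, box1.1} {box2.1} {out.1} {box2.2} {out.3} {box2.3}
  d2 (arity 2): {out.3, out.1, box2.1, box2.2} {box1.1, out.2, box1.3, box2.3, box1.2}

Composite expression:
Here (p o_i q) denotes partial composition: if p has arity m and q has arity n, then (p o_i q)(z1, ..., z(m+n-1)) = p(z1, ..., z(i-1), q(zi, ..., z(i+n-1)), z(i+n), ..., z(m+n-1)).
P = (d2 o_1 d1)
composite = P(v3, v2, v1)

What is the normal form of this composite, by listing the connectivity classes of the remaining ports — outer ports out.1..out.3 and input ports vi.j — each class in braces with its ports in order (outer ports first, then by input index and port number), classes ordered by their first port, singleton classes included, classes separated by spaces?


{out.1, out.3, v1.1, v1.2} {out.2, v1.3, v3.1, v3.3} {v2.1} {v2.2} {v2.3} {v3.2}


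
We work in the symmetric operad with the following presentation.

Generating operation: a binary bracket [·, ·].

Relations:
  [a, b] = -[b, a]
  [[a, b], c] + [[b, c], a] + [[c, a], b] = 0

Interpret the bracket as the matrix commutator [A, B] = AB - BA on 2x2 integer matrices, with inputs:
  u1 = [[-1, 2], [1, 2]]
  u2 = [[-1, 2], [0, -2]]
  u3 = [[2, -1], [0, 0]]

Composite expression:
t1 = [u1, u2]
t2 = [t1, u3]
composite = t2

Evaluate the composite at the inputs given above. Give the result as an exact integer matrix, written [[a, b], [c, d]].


[[1, 20], [2, -1]]

[u1, u2] = [[-2, -8], [1, 2]]
[[u1, u2], u3] = [[1, 20], [2, -1]]


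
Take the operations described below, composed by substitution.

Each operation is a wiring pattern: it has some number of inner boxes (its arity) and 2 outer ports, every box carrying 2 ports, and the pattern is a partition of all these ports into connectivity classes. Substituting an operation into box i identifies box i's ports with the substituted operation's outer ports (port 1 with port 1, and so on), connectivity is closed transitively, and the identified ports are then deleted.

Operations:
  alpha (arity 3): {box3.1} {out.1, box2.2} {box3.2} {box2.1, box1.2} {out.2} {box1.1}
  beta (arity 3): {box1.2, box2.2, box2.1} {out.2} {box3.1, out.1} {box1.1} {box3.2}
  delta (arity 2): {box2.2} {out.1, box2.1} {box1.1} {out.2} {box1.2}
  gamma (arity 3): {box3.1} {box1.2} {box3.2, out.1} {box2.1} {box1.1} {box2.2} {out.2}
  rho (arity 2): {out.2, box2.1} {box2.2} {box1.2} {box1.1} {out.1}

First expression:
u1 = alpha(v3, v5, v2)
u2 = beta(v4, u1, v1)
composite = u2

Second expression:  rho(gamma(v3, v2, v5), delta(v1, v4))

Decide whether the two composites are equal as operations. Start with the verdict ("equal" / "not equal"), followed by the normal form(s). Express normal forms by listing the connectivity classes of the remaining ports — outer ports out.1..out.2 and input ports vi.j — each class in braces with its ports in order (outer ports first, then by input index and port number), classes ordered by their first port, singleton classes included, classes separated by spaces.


not equal — first {out.1, v1.1} {out.2} {v1.2} {v2.1} {v2.2} {v3.1} {v3.2, v5.1} {v4.1} {v4.2, v5.2}, second {out.1} {out.2, v4.1} {v1.1} {v1.2} {v2.1} {v2.2} {v3.1} {v3.2} {v4.2} {v5.1} {v5.2}


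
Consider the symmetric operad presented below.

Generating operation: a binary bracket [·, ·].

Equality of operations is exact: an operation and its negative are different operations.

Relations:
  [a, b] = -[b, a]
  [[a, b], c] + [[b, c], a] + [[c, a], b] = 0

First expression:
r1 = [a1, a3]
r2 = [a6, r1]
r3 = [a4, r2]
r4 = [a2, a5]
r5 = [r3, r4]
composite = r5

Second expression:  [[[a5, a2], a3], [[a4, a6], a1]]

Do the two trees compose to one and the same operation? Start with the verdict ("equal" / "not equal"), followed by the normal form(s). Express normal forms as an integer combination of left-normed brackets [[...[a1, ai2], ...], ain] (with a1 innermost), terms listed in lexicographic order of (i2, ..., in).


Reducing the first expression gives [[[[[a1, a3], a6], a4], a2], a5] - [[[[[a1, a3], a6], a4], a5], a2]
Reducing the second expression gives -[[[[[a1, a4], a6], a2], a5], a3] + [[[[[a1, a4], a6], a3], a2], a5] - [[[[[a1, a4], a6], a3], a5], a2] + [[[[[a1, a4], a6], a5], a2], a3] + [[[[[a1, a6], a4], a2], a5], a3] - [[[[[a1, a6], a4], a3], a2], a5] + [[[[[a1, a6], a4], a3], a5], a2] - [[[[[a1, a6], a4], a5], a2], a3]
Different reductions; not equal.

not equal — first [[[[[a1, a3], a6], a4], a2], a5] - [[[[[a1, a3], a6], a4], a5], a2], second -[[[[[a1, a4], a6], a2], a5], a3] + [[[[[a1, a4], a6], a3], a2], a5] - [[[[[a1, a4], a6], a3], a5], a2] + [[[[[a1, a4], a6], a5], a2], a3] + [[[[[a1, a6], a4], a2], a5], a3] - [[[[[a1, a6], a4], a3], a2], a5] + [[[[[a1, a6], a4], a3], a5], a2] - [[[[[a1, a6], a4], a5], a2], a3]


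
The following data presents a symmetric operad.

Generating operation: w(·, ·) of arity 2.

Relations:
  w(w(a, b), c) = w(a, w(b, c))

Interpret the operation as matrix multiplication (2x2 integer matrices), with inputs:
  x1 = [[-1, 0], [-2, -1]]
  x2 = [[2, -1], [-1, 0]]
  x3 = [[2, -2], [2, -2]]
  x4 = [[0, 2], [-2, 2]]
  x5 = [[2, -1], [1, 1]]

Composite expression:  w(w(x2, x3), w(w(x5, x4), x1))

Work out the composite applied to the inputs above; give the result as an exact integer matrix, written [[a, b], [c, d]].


w(x2, x3) = [[2, -2], [-2, 2]]
w(x5, x4) = [[2, 2], [-2, 4]]
w(w(x5, x4), x1) = [[-6, -2], [-6, -4]]
w(w(x2, x3), w(w(x5, x4), x1)) = [[0, 4], [0, -4]]

[[0, 4], [0, -4]]


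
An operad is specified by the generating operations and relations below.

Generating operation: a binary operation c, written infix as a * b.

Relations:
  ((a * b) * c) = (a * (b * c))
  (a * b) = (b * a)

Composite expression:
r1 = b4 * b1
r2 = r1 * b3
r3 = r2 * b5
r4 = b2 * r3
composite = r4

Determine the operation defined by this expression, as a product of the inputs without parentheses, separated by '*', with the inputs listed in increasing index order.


Shape and order are irrelevant to c; the b-input set decides.
(b4 * b1) flattens to b4 * b1
((b4 * b1) * b3) flattens to b4 * b1 * b3
(((b4 * b1) * b3) * b5) flattens to b4 * b1 * b3 * b5
(b2 * (((b4 * b1) * b3) * b5)) flattens to b2 * b4 * b1 * b3 * b5
rearranged into index order: b1 * b2 * b3 * b4 * b5

b1 * b2 * b3 * b4 * b5


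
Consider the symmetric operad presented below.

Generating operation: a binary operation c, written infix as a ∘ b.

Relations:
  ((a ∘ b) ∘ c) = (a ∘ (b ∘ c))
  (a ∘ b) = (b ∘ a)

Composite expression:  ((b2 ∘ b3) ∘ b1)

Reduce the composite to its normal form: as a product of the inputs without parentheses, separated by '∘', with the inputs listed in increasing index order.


Both nesting and order wash out for c; what remains is which b's occur.
(b2 ∘ b3) flattens to b2 ∘ b3
((b2 ∘ b3) ∘ b1) flattens to b2 ∘ b3 ∘ b1
sorting the factors by input index: b1 ∘ b2 ∘ b3

b1 ∘ b2 ∘ b3


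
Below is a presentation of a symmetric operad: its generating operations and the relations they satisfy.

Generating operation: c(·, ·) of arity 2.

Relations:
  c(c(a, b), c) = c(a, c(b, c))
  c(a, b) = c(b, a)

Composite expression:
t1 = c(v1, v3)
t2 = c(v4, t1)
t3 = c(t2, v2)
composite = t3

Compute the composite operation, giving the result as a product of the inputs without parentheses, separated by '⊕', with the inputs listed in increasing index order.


v1 ⊕ v2 ⊕ v3 ⊕ v4

Key point: c commutes, so take the v-inputs in any fixed order.
c(v1, v3) collapses to v1 ⊕ v3
c(v4, c(v1, v3)) collapses to v4 ⊕ v1 ⊕ v3
c(c(v4, c(v1, v3)), v2) collapses to v4 ⊕ v1 ⊕ v3 ⊕ v2
the factors in increasing index order: v1 ⊕ v2 ⊕ v3 ⊕ v4


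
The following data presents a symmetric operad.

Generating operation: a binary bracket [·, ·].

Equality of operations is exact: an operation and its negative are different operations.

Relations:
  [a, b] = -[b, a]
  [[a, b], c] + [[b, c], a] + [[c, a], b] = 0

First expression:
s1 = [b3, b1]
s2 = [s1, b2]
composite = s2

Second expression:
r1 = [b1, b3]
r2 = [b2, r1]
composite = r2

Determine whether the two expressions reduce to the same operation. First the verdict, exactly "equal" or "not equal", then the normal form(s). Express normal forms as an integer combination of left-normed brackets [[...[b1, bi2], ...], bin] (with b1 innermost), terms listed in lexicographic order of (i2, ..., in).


Reducing the first expression gives -[[b1, b3], b2]
Reducing the second expression gives -[[b1, b3], b2]
The normal forms match — equal.

equal: each reduces to -[[b1, b3], b2]


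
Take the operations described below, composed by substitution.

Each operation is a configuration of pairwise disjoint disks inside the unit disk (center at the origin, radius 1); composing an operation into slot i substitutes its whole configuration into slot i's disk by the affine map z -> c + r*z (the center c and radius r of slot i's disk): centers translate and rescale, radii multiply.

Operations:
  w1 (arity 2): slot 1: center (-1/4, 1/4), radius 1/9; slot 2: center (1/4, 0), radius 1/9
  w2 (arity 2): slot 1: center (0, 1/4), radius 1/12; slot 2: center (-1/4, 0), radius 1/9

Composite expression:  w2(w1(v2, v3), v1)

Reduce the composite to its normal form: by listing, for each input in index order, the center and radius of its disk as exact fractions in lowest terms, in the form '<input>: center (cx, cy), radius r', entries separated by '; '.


v1: center (-1/4, 0), radius 1/9; v2: center (-1/48, 13/48), radius 1/108; v3: center (1/48, 1/4), radius 1/108

Follow each v-input down from w2: c' goes to c + r*c', radius to r*r'.
for v2, the 2-step affine chain lands on center (-1/48, 13/48), radius 1/108
for v3, the 2-step affine chain lands on center (1/48, 1/4), radius 1/108
for v1, the 1-step affine chain lands on center (-1/4, 0), radius 1/9


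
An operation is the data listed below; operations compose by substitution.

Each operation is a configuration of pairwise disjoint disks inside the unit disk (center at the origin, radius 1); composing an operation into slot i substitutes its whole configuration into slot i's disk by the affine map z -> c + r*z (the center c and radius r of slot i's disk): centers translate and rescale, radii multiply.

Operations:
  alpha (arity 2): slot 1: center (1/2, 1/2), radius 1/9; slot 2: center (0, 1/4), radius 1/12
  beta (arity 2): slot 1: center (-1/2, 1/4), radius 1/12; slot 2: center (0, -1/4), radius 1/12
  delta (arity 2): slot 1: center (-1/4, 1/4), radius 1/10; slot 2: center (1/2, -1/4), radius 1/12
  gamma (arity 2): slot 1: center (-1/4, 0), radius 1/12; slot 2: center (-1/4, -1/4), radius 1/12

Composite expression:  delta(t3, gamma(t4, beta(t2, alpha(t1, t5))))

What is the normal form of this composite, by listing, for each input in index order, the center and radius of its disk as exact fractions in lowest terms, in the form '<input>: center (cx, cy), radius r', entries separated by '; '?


Follow each t-input down from delta: c' goes to c + r*c', radius to r*r'.
input t3: composing its 1 substitution step yields center (-1/4, 1/4), radius 1/10
input t4: composing its 2 substitution steps yields center (23/48, -1/4), radius 1/144
input t2: composing its 3 substitution steps yields center (137/288, -155/576), radius 1/1728
input t1: composing its 4 substitution steps yields center (1657/3456, -941/3456), radius 1/15552
input t5: composing its 4 substitution steps yields center (23/48, -1883/6912), radius 1/20736

t1: center (1657/3456, -941/3456), radius 1/15552; t2: center (137/288, -155/576), radius 1/1728; t3: center (-1/4, 1/4), radius 1/10; t4: center (23/48, -1/4), radius 1/144; t5: center (23/48, -1883/6912), radius 1/20736


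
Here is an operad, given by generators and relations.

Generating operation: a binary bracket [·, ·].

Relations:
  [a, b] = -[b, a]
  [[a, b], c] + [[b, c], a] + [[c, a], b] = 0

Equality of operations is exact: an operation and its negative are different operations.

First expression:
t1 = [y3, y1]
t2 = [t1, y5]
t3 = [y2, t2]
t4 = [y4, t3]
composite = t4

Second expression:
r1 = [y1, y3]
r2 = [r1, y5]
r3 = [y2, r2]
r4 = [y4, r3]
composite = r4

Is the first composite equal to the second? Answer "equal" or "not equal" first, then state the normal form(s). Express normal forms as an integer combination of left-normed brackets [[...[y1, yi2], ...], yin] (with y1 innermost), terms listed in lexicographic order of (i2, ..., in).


Reducing the first expression gives -[[[[y1, y3], y5], y2], y4]
Reducing the second expression gives [[[[y1, y3], y5], y2], y4]
The forms do not match — not equal.

not equal; first: -[[[[y1, y3], y5], y2], y4]; second: [[[[y1, y3], y5], y2], y4]


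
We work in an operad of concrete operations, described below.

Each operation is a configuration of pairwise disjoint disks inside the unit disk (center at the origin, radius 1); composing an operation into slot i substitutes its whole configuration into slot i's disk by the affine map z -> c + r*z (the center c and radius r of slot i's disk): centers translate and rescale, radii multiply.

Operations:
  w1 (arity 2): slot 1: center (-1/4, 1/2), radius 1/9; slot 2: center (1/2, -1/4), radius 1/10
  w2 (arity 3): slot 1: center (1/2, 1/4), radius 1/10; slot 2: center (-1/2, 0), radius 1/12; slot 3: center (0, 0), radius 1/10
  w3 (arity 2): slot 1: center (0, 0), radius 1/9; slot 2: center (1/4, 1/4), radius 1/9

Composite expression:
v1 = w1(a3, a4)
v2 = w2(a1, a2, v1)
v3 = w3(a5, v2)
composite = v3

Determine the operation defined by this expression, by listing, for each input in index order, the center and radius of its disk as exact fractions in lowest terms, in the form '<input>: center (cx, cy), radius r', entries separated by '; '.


a1: center (11/36, 5/18), radius 1/90; a2: center (7/36, 1/4), radius 1/108; a3: center (89/360, 23/90), radius 1/810; a4: center (23/90, 89/360), radius 1/900; a5: center (0, 0), radius 1/9

Follow each a-input down from w3: c' goes to c + r*c', radius to r*r'.
for a5, the 1-step affine chain lands on center (0, 0), radius 1/9
for a1, the 2-step affine chain lands on center (11/36, 5/18), radius 1/90
for a2, the 2-step affine chain lands on center (7/36, 1/4), radius 1/108
for a3, the 3-step affine chain lands on center (89/360, 23/90), radius 1/810
for a4, the 3-step affine chain lands on center (23/90, 89/360), radius 1/900


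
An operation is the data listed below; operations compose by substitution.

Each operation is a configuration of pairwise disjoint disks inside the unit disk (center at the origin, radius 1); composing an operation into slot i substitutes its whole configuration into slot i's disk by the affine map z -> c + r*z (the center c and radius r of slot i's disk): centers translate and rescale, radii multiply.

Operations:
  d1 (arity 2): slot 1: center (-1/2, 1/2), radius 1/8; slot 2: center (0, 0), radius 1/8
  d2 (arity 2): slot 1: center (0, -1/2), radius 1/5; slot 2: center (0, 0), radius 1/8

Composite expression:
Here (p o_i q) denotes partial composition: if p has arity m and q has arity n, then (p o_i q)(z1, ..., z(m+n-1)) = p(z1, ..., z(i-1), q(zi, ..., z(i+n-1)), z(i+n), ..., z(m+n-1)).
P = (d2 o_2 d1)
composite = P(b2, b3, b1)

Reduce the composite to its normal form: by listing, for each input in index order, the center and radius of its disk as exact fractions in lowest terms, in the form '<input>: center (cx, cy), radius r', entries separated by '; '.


Nesting under d2 composes maps z -> c + r*z down each b-path.
b2 passes through 1 substitution, ending at center (0, -1/2), radius 1/5
b3 passes through 2 substitutions, ending at center (-1/16, 1/16), radius 1/64
b1 passes through 2 substitutions, ending at center (0, 0), radius 1/64

b1: center (0, 0), radius 1/64; b2: center (0, -1/2), radius 1/5; b3: center (-1/16, 1/16), radius 1/64


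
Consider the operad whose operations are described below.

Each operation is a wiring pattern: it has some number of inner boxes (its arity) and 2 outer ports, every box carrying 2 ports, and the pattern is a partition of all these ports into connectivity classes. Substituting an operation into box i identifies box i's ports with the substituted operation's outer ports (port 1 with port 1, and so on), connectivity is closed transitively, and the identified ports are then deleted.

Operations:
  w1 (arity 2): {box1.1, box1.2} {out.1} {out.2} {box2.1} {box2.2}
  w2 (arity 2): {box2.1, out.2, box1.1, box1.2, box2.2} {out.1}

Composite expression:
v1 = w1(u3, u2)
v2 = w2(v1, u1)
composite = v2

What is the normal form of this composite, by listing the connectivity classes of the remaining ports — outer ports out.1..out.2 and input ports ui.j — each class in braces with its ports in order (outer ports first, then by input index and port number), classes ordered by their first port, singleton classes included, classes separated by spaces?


Substituting into w2 glues patterns; closure does the rest.
stage w1: inputs (u3, u2), connectivity {out.1} {out.2} {u2.1} {u2.2} {u3.1, u3.2}, out.j its boundary
stage w2: inputs (u3, u2, u1), connectivity {out.1} {out.2, u1.1, u1.2} {u2.1} {u2.2} {u3.1, u3.2}, out.j its boundary

{out.1} {out.2, u1.1, u1.2} {u2.1} {u2.2} {u3.1, u3.2}


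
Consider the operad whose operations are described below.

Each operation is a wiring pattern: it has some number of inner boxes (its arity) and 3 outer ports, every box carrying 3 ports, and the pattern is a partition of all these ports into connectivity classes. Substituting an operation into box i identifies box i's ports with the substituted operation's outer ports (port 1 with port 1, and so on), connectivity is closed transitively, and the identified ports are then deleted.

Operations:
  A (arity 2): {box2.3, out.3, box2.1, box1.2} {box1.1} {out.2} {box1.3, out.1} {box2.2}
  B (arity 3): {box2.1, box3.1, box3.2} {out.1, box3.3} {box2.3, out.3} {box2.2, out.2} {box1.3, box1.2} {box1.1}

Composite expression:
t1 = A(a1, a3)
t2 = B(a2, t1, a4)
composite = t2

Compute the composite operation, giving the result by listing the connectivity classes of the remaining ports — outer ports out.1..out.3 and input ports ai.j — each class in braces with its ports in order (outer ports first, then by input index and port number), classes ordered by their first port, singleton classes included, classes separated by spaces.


{out.1, a4.3} {out.2} {out.3, a1.2, a3.1, a3.3} {a1.1} {a1.3, a4.1, a4.2} {a2.1} {a2.2, a2.3} {a3.2}

Substituting into B glues patterns; closure does the rest.
through A, on inputs (a1, a3): {out.1, a1.3} {out.2} {out.3, a1.2, a3.1, a3.3} {a1.1} {a3.2} (out.j = stage outer ports)
through B, on inputs (a2, a1, a3, a4): {out.1, a4.3} {out.2} {out.3, a1.2, a3.1, a3.3} {a1.1} {a1.3, a4.1, a4.2} {a2.1} {a2.2, a2.3} {a3.2} (out.j = stage outer ports)


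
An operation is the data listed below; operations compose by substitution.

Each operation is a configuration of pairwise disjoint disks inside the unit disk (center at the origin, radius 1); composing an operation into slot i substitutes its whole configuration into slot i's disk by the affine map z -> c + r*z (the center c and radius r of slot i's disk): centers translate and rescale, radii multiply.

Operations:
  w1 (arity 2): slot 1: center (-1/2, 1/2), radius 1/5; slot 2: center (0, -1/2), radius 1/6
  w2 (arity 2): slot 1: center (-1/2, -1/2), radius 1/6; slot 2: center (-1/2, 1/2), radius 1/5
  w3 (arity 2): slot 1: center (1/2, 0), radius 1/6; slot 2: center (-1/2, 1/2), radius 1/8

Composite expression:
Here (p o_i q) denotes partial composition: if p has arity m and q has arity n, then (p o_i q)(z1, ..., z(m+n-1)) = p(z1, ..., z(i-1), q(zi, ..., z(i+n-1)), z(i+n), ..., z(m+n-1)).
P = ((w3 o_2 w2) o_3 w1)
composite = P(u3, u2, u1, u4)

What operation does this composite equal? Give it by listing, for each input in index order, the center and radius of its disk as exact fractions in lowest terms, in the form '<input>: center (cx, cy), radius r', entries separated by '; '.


Nesting under w3 composes maps z -> c + r*z down each u-path.
tracing u3 down its 1-map path: center (1/2, 0), radius 1/6
tracing u2 down its 2-map path: center (-9/16, 7/16), radius 1/48
tracing u1 down its 3-map path: center (-23/40, 23/40), radius 1/200
tracing u4 down its 3-map path: center (-9/16, 11/20), radius 1/240

u1: center (-23/40, 23/40), radius 1/200; u2: center (-9/16, 7/16), radius 1/48; u3: center (1/2, 0), radius 1/6; u4: center (-9/16, 11/20), radius 1/240


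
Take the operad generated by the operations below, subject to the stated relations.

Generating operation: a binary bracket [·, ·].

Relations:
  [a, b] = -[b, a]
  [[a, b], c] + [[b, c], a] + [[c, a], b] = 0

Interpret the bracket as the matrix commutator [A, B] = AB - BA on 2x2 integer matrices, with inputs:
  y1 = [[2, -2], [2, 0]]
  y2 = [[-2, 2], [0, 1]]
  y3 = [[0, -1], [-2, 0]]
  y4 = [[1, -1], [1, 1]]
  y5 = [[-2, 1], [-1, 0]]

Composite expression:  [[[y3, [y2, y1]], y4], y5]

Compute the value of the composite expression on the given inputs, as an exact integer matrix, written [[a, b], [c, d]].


[[-8, -8], [-24, 8]]

[y2, y1] = [[4, 2], [6, -4]]
[y3, [y2, y1]] = [[-2, 8], [-16, 2]]
[[y3, [y2, y1]], y4] = [[-8, 4], [4, 8]]
[[[y3, [y2, y1]], y4], y5] = [[-8, -8], [-24, 8]]


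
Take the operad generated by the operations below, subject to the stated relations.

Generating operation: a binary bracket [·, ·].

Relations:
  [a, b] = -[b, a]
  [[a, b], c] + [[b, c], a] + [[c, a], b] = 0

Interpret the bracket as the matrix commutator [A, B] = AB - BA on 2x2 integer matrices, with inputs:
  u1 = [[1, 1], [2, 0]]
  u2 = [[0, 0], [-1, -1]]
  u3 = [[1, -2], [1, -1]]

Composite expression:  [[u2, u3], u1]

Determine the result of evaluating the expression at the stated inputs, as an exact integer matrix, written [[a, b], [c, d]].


[[-1, -2], [5, 1]]


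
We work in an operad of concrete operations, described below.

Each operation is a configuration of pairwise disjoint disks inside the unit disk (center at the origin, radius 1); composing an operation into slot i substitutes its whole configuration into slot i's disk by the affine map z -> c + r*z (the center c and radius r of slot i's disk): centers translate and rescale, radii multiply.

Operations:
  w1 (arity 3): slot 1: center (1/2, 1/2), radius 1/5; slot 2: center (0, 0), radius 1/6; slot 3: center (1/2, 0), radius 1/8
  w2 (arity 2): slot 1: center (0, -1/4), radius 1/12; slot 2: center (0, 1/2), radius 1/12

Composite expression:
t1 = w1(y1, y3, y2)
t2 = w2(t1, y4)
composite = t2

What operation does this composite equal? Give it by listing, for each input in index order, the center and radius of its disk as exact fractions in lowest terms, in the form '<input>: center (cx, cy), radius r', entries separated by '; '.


y1: center (1/24, -5/24), radius 1/60; y2: center (1/24, -1/4), radius 1/96; y3: center (0, -1/4), radius 1/72; y4: center (0, 1/2), radius 1/12

Nesting under w2 composes maps z -> c + r*z down each y-path.
input y1: composing its 2 substitution steps yields center (1/24, -5/24), radius 1/60
input y3: composing its 2 substitution steps yields center (0, -1/4), radius 1/72
input y2: composing its 2 substitution steps yields center (1/24, -1/4), radius 1/96
input y4: composing its 1 substitution step yields center (0, 1/2), radius 1/12


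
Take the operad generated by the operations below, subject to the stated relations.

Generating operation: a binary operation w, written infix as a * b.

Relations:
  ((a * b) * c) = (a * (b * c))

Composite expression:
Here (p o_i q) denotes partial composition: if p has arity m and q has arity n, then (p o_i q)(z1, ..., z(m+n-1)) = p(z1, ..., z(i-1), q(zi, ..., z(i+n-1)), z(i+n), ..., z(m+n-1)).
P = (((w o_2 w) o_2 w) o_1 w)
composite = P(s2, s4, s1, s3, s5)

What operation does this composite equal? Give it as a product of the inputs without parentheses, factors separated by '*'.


The w-tree's shape is irrelevant; the s-reading-order decides.
(s2 * s4) reduces to s2 * s4
(s1 * s3) reduces to s1 * s3
((s1 * s3) * s5) reduces to s1 * s3 * s5
((s2 * s4) * ((s1 * s3) * s5)) reduces to s2 * s4 * s1 * s3 * s5

s2 * s4 * s1 * s3 * s5


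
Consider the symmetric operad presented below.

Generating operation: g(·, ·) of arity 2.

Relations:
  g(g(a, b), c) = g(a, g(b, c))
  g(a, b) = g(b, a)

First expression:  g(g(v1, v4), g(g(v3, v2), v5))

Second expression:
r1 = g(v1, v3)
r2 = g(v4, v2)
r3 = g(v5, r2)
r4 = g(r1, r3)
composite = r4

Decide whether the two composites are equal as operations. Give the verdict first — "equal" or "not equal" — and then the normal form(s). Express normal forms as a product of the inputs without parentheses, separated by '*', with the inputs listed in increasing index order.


The first expression, normalized: v1 * v2 * v3 * v4 * v5
The second expression, normalized: v1 * v2 * v3 * v4 * v5
Identical normal forms: equal.

equal; the common form is v1 * v2 * v3 * v4 * v5


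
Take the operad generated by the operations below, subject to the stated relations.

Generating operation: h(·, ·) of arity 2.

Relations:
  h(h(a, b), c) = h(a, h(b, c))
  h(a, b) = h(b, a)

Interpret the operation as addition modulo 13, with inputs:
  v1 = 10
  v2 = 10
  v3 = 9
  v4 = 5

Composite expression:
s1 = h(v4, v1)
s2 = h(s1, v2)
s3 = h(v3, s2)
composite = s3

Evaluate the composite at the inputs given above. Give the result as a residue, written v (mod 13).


8 (mod 13)

h(v4, v1) = 2
h(h(v4, v1), v2) = 12
h(v3, h(h(v4, v1), v2)) = 8


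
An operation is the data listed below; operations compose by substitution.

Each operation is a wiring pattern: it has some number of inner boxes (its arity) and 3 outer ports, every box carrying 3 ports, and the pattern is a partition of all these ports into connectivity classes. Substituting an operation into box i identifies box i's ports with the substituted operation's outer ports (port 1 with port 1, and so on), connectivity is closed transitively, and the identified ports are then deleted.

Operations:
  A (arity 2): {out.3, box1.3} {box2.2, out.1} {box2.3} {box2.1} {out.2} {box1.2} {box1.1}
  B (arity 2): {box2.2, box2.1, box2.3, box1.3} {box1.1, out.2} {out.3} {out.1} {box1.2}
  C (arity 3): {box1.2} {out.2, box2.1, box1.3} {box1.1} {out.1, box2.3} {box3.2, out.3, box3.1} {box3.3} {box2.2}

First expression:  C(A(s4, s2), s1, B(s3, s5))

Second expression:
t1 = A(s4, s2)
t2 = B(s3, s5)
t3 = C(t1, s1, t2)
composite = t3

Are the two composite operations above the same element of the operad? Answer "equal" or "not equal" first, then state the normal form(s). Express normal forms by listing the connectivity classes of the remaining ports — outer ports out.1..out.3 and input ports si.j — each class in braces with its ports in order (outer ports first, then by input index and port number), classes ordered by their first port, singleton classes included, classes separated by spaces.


equal; the common form is {out.1, s1.3} {out.2, s1.1, s4.3} {out.3, s3.1} {s1.2} {s2.1} {s2.2} {s2.3} {s3.2} {s3.3, s5.1, s5.2, s5.3} {s4.1} {s4.2}

The first expression, normalized: {out.1, s1.3} {out.2, s1.1, s4.3} {out.3, s3.1} {s1.2} {s2.1} {s2.2} {s2.3} {s3.2} {s3.3, s5.1, s5.2, s5.3} {s4.1} {s4.2}
The second expression, normalized: {out.1, s1.3} {out.2, s1.1, s4.3} {out.3, s3.1} {s1.2} {s2.1} {s2.2} {s2.3} {s3.2} {s3.3, s5.1, s5.2, s5.3} {s4.1} {s4.2}
The forms coincide; equal.


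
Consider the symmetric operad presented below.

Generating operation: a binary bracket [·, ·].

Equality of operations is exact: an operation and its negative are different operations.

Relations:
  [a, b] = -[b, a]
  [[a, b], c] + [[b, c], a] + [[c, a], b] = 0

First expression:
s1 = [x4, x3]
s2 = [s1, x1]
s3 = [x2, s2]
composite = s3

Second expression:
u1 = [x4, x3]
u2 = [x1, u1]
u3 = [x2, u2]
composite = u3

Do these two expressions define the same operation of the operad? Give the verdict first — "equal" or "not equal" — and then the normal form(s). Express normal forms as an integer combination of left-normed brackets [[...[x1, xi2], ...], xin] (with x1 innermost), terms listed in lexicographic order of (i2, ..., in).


The first composite normalizes to -[[[x1, x3], x4], x2] + [[[x1, x4], x3], x2]
The second composite normalizes to [[[x1, x3], x4], x2] - [[[x1, x4], x3], x2]
No match — not equal.

not equal; first: -[[[x1, x3], x4], x2] + [[[x1, x4], x3], x2]; second: [[[x1, x3], x4], x2] - [[[x1, x4], x3], x2]


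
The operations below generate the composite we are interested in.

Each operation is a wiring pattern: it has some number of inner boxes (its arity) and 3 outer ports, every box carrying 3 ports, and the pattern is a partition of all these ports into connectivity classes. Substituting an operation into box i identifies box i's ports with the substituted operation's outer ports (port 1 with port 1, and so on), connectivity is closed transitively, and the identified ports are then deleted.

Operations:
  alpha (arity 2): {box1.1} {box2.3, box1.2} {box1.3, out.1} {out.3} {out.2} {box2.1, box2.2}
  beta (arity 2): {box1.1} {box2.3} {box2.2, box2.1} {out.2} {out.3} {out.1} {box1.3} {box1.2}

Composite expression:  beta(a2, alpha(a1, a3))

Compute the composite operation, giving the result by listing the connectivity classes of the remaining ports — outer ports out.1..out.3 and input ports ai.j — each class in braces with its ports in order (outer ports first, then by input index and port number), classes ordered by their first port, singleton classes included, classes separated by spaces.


{out.1} {out.2} {out.3} {a1.1} {a1.2, a3.3} {a1.3} {a2.1} {a2.2} {a2.3} {a3.1, a3.2}

Two ports join when wires chain via beta-identified ports.
stage alpha: inputs (a1, a3), connectivity {out.1, a1.3} {out.2} {out.3} {a1.1} {a1.2, a3.3} {a3.1, a3.2}, out.j its boundary
stage beta: inputs (a2, a1, a3), connectivity {out.1} {out.2} {out.3} {a1.1} {a1.2, a3.3} {a1.3} {a2.1} {a2.2} {a2.3} {a3.1, a3.2}, out.j its boundary


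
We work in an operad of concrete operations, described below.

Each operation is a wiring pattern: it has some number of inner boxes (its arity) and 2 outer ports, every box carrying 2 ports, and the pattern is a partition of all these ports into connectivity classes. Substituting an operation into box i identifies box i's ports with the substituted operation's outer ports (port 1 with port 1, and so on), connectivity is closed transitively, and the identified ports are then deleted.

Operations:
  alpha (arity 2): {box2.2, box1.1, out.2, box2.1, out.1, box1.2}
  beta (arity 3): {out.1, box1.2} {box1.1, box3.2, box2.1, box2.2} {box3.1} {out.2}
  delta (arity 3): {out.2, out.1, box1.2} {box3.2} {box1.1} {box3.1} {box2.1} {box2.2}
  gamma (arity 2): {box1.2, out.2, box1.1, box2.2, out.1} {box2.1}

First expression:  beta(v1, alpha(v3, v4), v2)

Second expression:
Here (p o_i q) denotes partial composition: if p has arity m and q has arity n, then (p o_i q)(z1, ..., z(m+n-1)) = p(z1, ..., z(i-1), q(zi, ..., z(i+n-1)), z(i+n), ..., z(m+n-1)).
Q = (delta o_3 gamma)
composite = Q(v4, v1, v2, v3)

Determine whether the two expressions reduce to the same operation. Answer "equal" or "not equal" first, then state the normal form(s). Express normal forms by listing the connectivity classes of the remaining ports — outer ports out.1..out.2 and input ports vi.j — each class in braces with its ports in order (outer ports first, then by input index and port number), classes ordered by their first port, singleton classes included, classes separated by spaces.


The first expression reduces to {out.1, v1.2} {out.2} {v1.1, v2.2, v3.1, v3.2, v4.1, v4.2} {v2.1}
The second expression reduces to {out.1, out.2, v4.2} {v1.1} {v1.2} {v2.1, v2.2, v3.2} {v3.1} {v4.1}
Distinct normal forms: not equal.

not equal: they reduce to {out.1, v1.2} {out.2} {v1.1, v2.2, v3.1, v3.2, v4.1, v4.2} {v2.1} and {out.1, out.2, v4.2} {v1.1} {v1.2} {v2.1, v2.2, v3.2} {v3.1} {v4.1}


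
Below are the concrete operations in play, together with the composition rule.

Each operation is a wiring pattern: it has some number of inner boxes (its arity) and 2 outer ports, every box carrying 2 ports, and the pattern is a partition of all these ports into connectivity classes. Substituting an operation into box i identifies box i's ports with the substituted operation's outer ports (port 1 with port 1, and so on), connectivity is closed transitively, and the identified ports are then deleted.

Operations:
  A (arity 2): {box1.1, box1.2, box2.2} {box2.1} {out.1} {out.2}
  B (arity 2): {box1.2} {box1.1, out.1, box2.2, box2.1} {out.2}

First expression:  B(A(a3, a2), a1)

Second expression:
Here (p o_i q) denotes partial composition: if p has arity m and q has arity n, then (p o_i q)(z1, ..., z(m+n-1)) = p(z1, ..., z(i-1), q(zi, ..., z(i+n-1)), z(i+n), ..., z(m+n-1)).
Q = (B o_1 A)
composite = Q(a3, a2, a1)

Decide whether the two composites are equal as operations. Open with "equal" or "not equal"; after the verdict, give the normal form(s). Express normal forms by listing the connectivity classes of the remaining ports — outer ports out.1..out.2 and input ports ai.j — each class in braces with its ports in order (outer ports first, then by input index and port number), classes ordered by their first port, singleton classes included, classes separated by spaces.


equal: each reduces to {out.1, a1.1, a1.2} {out.2} {a2.1} {a2.2, a3.1, a3.2}

The first expression reduces to {out.1, a1.1, a1.2} {out.2} {a2.1} {a2.2, a3.1, a3.2}
The second expression reduces to {out.1, a1.1, a1.2} {out.2} {a2.1} {a2.2, a3.1, a3.2}
Both agree, so they are equal.


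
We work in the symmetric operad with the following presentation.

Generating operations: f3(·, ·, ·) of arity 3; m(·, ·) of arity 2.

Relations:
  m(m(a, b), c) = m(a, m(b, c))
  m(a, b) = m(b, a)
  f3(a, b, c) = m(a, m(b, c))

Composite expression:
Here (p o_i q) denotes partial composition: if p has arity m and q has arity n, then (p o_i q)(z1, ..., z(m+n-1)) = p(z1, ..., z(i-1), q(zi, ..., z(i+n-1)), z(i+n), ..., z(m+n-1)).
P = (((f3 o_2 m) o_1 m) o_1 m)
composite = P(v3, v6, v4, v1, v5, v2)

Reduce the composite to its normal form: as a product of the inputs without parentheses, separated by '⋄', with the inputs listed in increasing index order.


v1 ⋄ v2 ⋄ v3 ⋄ v4 ⋄ v5 ⋄ v6
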